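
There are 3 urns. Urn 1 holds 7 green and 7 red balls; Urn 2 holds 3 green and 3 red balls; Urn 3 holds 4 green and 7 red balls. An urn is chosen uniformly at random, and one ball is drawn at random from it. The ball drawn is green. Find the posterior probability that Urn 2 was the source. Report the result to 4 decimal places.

Posterior probability ≈ 0.3667

P(green|Urn 1) = 0.5; P(green|Urn 2) = 0.5; P(green|Urn 3) = 0.3636.
Prior × likelihood for each source: 0.333333·0.5=0.1667, 0.333333·0.5=0.1667, 0.333333·0.3636=0.1212. Summing gives P(green) = 0.45455.
P(Urn 2 | green) = 0.1667 / 0.45455 = 0.3667.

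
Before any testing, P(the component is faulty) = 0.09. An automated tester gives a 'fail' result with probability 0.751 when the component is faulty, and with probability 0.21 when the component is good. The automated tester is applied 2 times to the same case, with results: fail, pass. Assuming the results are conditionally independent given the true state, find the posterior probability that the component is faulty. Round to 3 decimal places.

With H the event that the component is faulty, the joint likelihood of the observed sequence is P(data|H) = 0.751·0.249 = 0.18700 and P(data|¬H) = 0.21·0.79 = 0.16590.
Bayes: P(H|data) = 0.09·0.18700 / (0.09·0.18700 + 0.91·0.16590) = 0.016830/0.16780 = 0.1003.

Posterior P(H) ≈ 0.100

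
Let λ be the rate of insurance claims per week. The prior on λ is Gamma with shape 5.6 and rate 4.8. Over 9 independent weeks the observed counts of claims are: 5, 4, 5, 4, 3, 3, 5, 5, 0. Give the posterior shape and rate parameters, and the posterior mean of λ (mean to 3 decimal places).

Posterior: Gamma(shape=39.6, rate=13.8); mean ≈ 2.870

Total count ∑xᵢ = 34 over n = 9 weeks.
Gamma is conjugate to the Poisson likelihood: posterior is Gamma(shape = 5.6+34 = 39.6, rate = 4.8+9 = 13.8).
Posterior mean = shape/rate = 39.6/13.8 = 2.870.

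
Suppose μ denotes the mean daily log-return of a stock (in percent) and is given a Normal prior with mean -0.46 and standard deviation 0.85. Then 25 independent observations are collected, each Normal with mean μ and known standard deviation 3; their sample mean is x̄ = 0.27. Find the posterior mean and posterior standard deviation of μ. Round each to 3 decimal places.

With known σ, the Normal prior is conjugate. Weight on the data is w = (n/σ²)/(n/σ² + 1/τ₀²) = 2.77778/(2.77778+1.38408) = 0.66744.
Posterior mean = w·x̄ + (1−w)·μ₀ = 0.66744·0.27 + 0.33256·-0.46 = 0.027. Posterior variance = 1/(2.77778+1.38408) = 0.240277, so SD = 0.490.

Posterior mean ≈ 0.027; posterior SD ≈ 0.490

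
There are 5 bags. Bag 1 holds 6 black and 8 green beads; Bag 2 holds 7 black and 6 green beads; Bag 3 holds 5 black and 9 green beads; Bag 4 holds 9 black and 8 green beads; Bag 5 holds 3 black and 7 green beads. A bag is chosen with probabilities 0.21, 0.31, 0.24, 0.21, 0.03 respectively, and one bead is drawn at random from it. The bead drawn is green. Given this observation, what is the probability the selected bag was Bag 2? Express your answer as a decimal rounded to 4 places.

Posterior probability ≈ 0.2663

Tabulate prior·likelihood by source: [1] prior 0.21, lik 0.5714, product 0.1200; [2] prior 0.31, lik 0.4615, product 0.1431; [3] prior 0.24, lik 0.6429, product 0.1543; [4] prior 0.21, lik 0.4706, product 0.09882; [5] prior 0.03, lik 0.7, product 0.02100.
Normalizing constant = 0.53719; the posterior for Bag 2 is its product over the sum, 0.1431/0.53719 = 0.2663.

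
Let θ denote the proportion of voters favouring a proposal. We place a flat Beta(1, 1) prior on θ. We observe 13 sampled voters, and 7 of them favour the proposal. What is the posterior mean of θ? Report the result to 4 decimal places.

The binomial likelihood is conjugate to the Beta prior: with 7 successes and 6 failures, the posterior is Beta(1+7, 1+6) = Beta(8, 7).
E[θ | data] = 8/(8+7) = 0.5333.

Posterior mean ≈ 0.5333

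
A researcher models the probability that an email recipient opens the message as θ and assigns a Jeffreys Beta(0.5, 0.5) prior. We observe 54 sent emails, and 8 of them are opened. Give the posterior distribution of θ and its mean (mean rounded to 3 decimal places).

The binomial likelihood is conjugate to the Beta prior: with 8 successes and 46 failures, the posterior is Beta(0.5+8, 0.5+46) = Beta(8.5, 46.5).
Posterior mean = α/(α+β) = 8.5/55 = 0.155.

Posterior: Beta(8.5, 46.5); mean ≈ 0.155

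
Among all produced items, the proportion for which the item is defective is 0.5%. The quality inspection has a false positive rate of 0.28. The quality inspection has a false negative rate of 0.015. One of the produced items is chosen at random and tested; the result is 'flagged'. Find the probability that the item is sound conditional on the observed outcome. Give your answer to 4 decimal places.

P(¬H | E) ≈ 0.9826

Let H be the event that the item is defective. P(H) = 0.005, so P(¬H) = 0.995. With E the 'flagged' result, P(E|H) = 0.985 and P(E|¬H) = 0.28.
P(E) = 0.985·0.005 + 0.28·0.995 = 0.0049250 + 0.27860 = 0.28353.
By Bayes' theorem, P(H|E) = 0.0049250 / 0.28353 = 0.0174. Hence P(¬H|E) = 1 − 0.0174 = 0.9826.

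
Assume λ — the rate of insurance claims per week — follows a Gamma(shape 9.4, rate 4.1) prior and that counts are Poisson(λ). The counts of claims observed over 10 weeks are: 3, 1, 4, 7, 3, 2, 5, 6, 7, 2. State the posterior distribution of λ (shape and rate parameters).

Total count ∑xᵢ = 40 over n = 10 weeks.
Gamma is conjugate to the Poisson likelihood: posterior is Gamma(shape = 9.4+40 = 49.4, rate = 4.1+10 = 14.1).

Posterior: Gamma(shape=49.4, rate=14.1)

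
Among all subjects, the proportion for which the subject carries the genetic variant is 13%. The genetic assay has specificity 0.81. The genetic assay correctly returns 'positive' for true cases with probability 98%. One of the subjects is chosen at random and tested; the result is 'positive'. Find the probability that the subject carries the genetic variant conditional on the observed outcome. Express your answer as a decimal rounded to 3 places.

P(H | E) ≈ 0.435

Let H be the event that the subject carries the genetic variant. P(H) = 0.13, so P(¬H) = 0.87. With E the 'positive' result, P(E|H) = 0.98 and P(E|¬H) = 0.19.
P(E) = 0.98·0.13 + 0.19·0.87 = 0.12740 + 0.16530 = 0.29270.
By Bayes' theorem, P(H|E) = 0.12740 / 0.29270 = 0.435.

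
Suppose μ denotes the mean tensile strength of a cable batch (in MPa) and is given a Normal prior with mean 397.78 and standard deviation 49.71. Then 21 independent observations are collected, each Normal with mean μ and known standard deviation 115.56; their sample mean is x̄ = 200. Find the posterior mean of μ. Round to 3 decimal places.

Posterior mean ≈ 240.480

Prior precision 1/τ₀² = 1/49.71² = 0.00040468; data precision n/σ² = 21/115.56² = 0.00157255.
Posterior precision = 0.00040468 + 0.00157255 = 0.00197723.
Posterior mean = (0.00040468·397.78 + 0.00157255·200) / 0.00197723 = 240.480.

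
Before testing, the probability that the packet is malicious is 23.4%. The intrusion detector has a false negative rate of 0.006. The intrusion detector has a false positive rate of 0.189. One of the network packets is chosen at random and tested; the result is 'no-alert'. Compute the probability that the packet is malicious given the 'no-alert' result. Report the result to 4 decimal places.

P(H | E) ≈ 0.0023

Write H for 'the packet is malicious'. Prior odds H:¬H = 0.234/0.766 = 0.30548. For the 'no-alert' outcome, the likelihood ratio is 0.006/0.811 = 0.0073983.
Posterior odds = 0.30548 × 0.0073983 = 0.0022600, so P(H|E) = 0.0022600/(1+0.0022600) = 0.0023.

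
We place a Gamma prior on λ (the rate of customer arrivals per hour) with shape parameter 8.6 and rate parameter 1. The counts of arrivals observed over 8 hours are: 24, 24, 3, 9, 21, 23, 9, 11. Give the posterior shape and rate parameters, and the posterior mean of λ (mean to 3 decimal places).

Posterior: Gamma(shape=132.6, rate=9); mean ≈ 14.733

The Poisson likelihood adds the total count to the shape and the number of exposure periods to the rate. Here ∑xᵢ = 124 and n = 8, so shape 8.6→132.6 and rate 1→9.
E[λ | data] = 132.6/9 = 14.733.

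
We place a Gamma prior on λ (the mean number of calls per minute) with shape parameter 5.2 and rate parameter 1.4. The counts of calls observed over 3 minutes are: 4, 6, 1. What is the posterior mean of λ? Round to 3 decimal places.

Posterior mean ≈ 3.682

The Poisson likelihood adds the total count to the shape and the number of exposure periods to the rate. Here ∑xᵢ = 11 and n = 3, so shape 5.2→16.2 and rate 1.4→4.4.
E[λ | data] = 16.2/4.4 = 3.682.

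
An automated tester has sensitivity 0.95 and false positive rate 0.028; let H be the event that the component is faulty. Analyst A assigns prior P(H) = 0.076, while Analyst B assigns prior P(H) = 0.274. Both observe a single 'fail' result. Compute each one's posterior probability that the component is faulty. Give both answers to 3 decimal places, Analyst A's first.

The likelihood ratio for a 'fail' result is 0.95/0.028 = 33.929.
Analyst A: prior odds 0.076/0.924 = 0.082251; posterior odds 2.7907; posterior probability 0.736.
Analyst B: prior odds 0.274/0.726 = 0.37741; posterior odds 12.805; posterior probability 0.928.

Analyst A: 0.736; Analyst B: 0.928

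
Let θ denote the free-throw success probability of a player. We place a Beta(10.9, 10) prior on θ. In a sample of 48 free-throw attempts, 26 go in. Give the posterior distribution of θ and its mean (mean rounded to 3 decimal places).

Posterior: Beta(36.9, 32); mean ≈ 0.536

The binomial likelihood is conjugate to the Beta prior: with 26 successes and 22 failures, the posterior is Beta(10.9+26, 10+22) = Beta(36.9, 32).
E[θ | data] = 36.9/(36.9+32) = 0.536.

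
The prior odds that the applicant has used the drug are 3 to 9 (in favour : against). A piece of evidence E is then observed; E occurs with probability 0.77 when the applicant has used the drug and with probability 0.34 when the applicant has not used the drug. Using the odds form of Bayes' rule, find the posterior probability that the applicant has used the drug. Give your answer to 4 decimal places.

Posterior probability ≈ 0.4302

Prior odds = 3/9 = 0.33333. In log-odds, ln(0.33333) = -1.0986.
Add log likelihood ratio: ln(2.2647) = 0.81744.
Posterior log-odds = -0.28117, so posterior odds = exp(-0.28117) = 0.75490. Converting, P(H|E) = 0.75490/1.7549 = 0.4302.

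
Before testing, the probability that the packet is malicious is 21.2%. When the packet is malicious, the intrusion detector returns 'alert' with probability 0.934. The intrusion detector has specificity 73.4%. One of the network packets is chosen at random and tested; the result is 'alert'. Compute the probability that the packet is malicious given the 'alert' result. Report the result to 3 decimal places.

Let H be the event that the packet is malicious. P(H) = 0.212, so P(¬H) = 0.788. With E the 'alert' result, P(E|H) = 0.934 and P(E|¬H) = 0.266.
P(E) = 0.934·0.212 + 0.266·0.788 = 0.19801 + 0.20961 = 0.40762.
By Bayes' theorem, P(H|E) = 0.19801 / 0.40762 = 0.486.

P(H | E) ≈ 0.486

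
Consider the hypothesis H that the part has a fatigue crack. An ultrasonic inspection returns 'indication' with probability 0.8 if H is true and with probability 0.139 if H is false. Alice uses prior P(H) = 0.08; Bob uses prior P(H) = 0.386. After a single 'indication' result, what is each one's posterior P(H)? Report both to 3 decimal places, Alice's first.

Alice: 0.334; Bob: 0.783

The likelihood ratio for an 'indication' result is 0.8/0.139 = 5.7554.
Alice: prior odds 0.08/0.92 = 0.086957; posterior odds 0.50047; posterior probability 0.334.
Bob: prior odds 0.386/0.614 = 0.62866; posterior odds 3.6182; posterior probability 0.783.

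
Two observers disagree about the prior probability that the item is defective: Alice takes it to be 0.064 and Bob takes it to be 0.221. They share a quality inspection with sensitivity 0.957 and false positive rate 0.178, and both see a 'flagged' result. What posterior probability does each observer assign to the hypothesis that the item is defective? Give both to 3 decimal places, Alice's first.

Alice: 0.269; Bob: 0.604

P('+'|H) = 0.957, P('+'|¬H) = 0.178.
Alice: numerator 0.957·0.064 = 0.061248; evidence = 0.061248+0.178·0.936 = 0.22786; posterior = 0.269.
Bob: numerator 0.957·0.221 = 0.21150; evidence = 0.21150+0.178·0.779 = 0.35016; posterior = 0.604.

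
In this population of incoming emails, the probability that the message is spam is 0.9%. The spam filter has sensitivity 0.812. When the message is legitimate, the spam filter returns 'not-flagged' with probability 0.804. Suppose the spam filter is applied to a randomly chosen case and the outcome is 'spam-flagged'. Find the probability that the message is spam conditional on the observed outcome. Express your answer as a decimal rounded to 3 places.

P(H | E) ≈ 0.036

Write H for 'the message is spam'. Prior odds H:¬H = 0.009/0.991 = 0.0090817. For the 'spam-flagged' outcome, the likelihood ratio is 0.812/0.196 = 4.1429.
Posterior odds = 0.0090817 × 4.1429 = 0.037624, so P(H|E) = 0.037624/(1+0.037624) = 0.036.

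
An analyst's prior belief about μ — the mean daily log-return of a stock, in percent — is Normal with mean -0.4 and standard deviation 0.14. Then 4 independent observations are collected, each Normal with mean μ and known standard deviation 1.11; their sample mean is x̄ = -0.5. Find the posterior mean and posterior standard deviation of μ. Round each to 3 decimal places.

Posterior mean ≈ -0.406; posterior SD ≈ 0.136

Prior precision 1/τ₀² = 1/0.14² = 51.0204; data precision n/σ² = 4/1.11² = 3.24649.
Posterior precision = 51.0204 + 3.24649 = 54.2669, giving posterior SD = 1/√54.2669 = 0.136.
Posterior mean = (51.0204·-0.4 + 3.24649·-0.5) / 54.2669 = -0.406.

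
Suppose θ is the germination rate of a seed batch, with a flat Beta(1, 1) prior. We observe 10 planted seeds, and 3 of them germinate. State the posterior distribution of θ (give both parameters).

Posterior: Beta(4, 8)

The binomial likelihood is conjugate to the Beta prior: with 3 successes and 7 failures, the posterior is Beta(1+3, 1+7) = Beta(4, 8).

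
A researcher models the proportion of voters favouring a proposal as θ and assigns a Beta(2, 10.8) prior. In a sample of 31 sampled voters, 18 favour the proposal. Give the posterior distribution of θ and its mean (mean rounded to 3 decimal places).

Posterior: Beta(20, 23.8); mean ≈ 0.457

The binomial likelihood is conjugate to the Beta prior: with 18 successes and 13 failures, the posterior is Beta(2+18, 10.8+13) = Beta(20, 23.8).
Posterior mean = α/(α+β) = 20/43.8 = 0.457.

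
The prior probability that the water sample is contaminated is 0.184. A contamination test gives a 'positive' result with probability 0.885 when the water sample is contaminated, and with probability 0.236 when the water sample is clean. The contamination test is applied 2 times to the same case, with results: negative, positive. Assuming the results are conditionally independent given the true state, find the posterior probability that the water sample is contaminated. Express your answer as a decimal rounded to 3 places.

Posterior P(H) ≈ 0.113

Let H be the event that the water sample is contaminated; start with P(H) = 0.184. P('positive'|H) = 0.885, P('positive'|¬H) = 0.236.
Update on result 1 ('negative'): P(H) ← 0.115·0.1840 / (0.115·0.1840 + 0.764·0.8160) = 0.021160/0.64458 = 0.0328.
Update on result 2 ('positive'): P(H) ← 0.885·0.0328 / (0.885·0.0328 + 0.236·0.9672) = 0.029052/0.25730 = 0.1129.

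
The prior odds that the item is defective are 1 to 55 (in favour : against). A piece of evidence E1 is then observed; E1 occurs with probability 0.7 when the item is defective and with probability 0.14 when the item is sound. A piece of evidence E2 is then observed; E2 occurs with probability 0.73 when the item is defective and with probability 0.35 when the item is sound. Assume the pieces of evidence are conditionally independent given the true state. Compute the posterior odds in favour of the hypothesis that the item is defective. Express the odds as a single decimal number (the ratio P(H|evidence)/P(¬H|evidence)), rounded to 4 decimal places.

Posterior odds ≈ 0.1896

Prior odds = 1/55 = 0.018182.
Likelihood ratio for E1 = 0.7/0.14 = 5.0000.
Likelihood ratio for E2 = 0.73/0.35 = 2.0857.
Posterior odds = prior odds × LR₁ × LR₂ = 0.18961.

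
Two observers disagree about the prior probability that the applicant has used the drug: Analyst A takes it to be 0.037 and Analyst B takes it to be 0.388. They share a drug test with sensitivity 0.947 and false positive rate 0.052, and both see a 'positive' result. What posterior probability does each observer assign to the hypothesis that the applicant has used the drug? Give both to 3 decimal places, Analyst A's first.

P('+'|H) = 0.947, P('+'|¬H) = 0.052.
Analyst A: numerator 0.947·0.037 = 0.035039; evidence = 0.035039+0.052·0.963 = 0.085115; posterior = 0.412.
Analyst B: numerator 0.947·0.388 = 0.36744; evidence = 0.36744+0.052·0.612 = 0.39926; posterior = 0.920.

Analyst A: 0.412; Analyst B: 0.920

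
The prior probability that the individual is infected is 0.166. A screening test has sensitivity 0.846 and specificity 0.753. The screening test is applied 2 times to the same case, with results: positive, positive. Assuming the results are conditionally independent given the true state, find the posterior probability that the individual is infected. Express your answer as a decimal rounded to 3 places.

Posterior P(H) ≈ 0.700

Let H be the event that the individual is infected; start with P(H) = 0.166. P('positive'|H) = 0.846, P('positive'|¬H) = 0.247.
Update on result 1 ('positive'): P(H) ← 0.846·0.1660 / (0.846·0.1660 + 0.247·0.8340) = 0.14044/0.34643 = 0.4054.
Update on result 2 ('positive'): P(H) ← 0.846·0.4054 / (0.846·0.4054 + 0.247·0.5946) = 0.34295/0.48982 = 0.7002.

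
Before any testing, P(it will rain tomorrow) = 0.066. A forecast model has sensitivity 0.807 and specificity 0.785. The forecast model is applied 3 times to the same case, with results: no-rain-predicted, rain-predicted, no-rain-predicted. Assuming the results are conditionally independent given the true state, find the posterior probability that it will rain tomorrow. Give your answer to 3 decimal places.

With H the event that it will rain tomorrow, the joint likelihood of the observed sequence is P(data|H) = 0.193·0.807·0.193 = 0.030060 and P(data|¬H) = 0.785·0.215·0.785 = 0.13249.
Bayes: P(H|data) = 0.066·0.030060 / (0.066·0.030060 + 0.934·0.13249) = 0.0019840/0.12573 = 0.0158.

Posterior P(H) ≈ 0.016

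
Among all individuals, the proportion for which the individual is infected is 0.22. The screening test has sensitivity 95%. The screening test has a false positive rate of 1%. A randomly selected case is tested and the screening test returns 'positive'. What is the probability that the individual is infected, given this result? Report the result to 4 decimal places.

P(H | E) ≈ 0.9640

Write H for 'the individual is infected'. Prior odds H:¬H = 0.22/0.78 = 0.28205. For the 'positive' outcome, the likelihood ratio is 0.95/0.01 = 95.000.
Posterior odds = 0.28205 × 95.000 = 26.795, so P(H|E) = 26.795/(1+26.795) = 0.9640.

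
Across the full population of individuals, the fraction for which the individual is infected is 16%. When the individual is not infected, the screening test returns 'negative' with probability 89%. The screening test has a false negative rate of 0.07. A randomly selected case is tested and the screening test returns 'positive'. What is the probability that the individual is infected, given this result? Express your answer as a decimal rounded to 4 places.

P(H | E) ≈ 0.6169

Let H be the event that the individual is infected. P(H) = 0.16, so P(¬H) = 0.84. With E the 'positive' result, P(E|H) = 0.93 and P(E|¬H) = 0.11.
P(E) = 0.93·0.16 + 0.11·0.84 = 0.14880 + 0.092400 = 0.24120.
By Bayes' theorem, P(H|E) = 0.14880 / 0.24120 = 0.6169.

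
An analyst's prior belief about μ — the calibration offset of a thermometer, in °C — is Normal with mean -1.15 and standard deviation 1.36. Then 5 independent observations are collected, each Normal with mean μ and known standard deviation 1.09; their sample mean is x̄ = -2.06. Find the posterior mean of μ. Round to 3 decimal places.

Posterior mean ≈ -1.956

Prior precision 1/τ₀² = 1/1.36² = 0.540657; data precision n/σ² = 5/1.09² = 4.20840.
Posterior precision = 0.540657 + 4.20840 = 4.74906.
Posterior mean = (0.540657·-1.15 + 4.20840·-2.06) / 4.74906 = -1.956.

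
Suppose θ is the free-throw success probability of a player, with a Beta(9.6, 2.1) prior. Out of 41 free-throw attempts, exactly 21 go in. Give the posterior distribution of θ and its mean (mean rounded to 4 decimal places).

Observing 21 successes and 20 failures updates Beta(9.6, 2.1) by adding the success and failure counts to the two shape parameters: α = 9.6+21 = 30.6, β = 2.1+20 = 22.1.
Posterior mean = α/(α+β) = 30.6/52.7 = 0.5806.

Posterior: Beta(30.6, 22.1); mean ≈ 0.5806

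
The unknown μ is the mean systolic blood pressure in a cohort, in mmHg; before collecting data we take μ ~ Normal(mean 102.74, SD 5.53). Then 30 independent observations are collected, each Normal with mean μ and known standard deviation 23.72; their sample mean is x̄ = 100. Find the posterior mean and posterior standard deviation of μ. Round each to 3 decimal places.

Prior precision 1/τ₀² = 1/5.53² = 0.0327001; data precision n/σ² = 30/23.72² = 0.0533202.
Posterior precision = 0.0327001 + 0.0533202 = 0.0860204, giving posterior SD = 1/√0.0860204 = 3.410.
Posterior mean = (0.0327001·102.74 + 0.0533202·100) / 0.0860204 = 101.042.

Posterior mean ≈ 101.042; posterior SD ≈ 3.410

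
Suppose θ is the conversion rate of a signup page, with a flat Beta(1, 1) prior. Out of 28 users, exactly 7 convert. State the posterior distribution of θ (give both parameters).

Posterior: Beta(8, 22)

The binomial likelihood is conjugate to the Beta prior: with 7 successes and 21 failures, the posterior is Beta(1+7, 1+21) = Beta(8, 22).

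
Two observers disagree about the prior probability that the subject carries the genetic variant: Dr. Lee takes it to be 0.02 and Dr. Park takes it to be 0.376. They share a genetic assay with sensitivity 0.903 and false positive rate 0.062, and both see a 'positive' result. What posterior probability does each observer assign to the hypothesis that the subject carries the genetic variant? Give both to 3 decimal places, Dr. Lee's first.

Dr. Lee: 0.229; Dr. Park: 0.898

The likelihood ratio for a 'positive' result is 0.903/0.062 = 14.565.
Dr. Lee: prior odds 0.02/0.98 = 0.020408; posterior odds 0.29724; posterior probability 0.229.
Dr. Park: prior odds 0.376/0.624 = 0.60256; posterior odds 8.7761; posterior probability 0.898.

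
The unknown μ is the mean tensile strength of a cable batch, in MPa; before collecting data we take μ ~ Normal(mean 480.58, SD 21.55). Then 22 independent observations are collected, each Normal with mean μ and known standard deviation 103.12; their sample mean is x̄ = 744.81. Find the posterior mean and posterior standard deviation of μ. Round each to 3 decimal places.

Posterior mean ≈ 610.054; posterior SD ≈ 15.390

Prior precision 1/τ₀² = 1/21.55² = 0.00215330; data precision n/σ² = 22/103.12² = 0.00206889.
Posterior precision = 0.00215330 + 0.00206889 = 0.00422219, giving posterior SD = 1/√0.00422219 = 15.390.
Posterior mean = (0.00215330·480.58 + 0.00206889·744.81) / 0.00422219 = 610.054.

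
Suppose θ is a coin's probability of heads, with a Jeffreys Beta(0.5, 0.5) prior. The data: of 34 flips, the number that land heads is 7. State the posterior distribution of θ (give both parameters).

Posterior: Beta(7.5, 27.5)

The binomial likelihood is conjugate to the Beta prior: with 7 successes and 27 failures, the posterior is Beta(0.5+7, 0.5+27) = Beta(7.5, 27.5).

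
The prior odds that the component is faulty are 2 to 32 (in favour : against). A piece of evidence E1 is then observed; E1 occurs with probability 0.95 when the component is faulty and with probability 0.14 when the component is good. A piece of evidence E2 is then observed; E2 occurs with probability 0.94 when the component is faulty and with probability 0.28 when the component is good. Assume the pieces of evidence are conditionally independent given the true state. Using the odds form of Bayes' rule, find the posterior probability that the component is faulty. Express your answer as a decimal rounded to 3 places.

Posterior probability ≈ 0.587

Prior odds = 2/32 = 0.062500.
Likelihood ratio for E1 = 0.95/0.14 = 6.7857.
Likelihood ratio for E2 = 0.94/0.28 = 3.3571.
Posterior odds = prior odds × LR₁ × LR₂ = 1.4238.
Posterior probability = odds/(1+odds) = 1.4238/2.4238 = 0.587.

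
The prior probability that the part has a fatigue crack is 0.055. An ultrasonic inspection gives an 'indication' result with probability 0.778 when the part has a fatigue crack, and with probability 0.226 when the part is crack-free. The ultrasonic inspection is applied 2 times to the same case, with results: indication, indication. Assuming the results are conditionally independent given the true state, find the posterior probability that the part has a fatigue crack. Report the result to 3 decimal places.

Posterior P(H) ≈ 0.408

With H the event that the part has a fatigue crack, the joint likelihood of the observed sequence is P(data|H) = 0.778·0.778 = 0.60528 and P(data|¬H) = 0.226·0.226 = 0.051076.
Bayes: P(H|data) = 0.055·0.60528 / (0.055·0.60528 + 0.945·0.051076) = 0.033291/0.081557 = 0.4082.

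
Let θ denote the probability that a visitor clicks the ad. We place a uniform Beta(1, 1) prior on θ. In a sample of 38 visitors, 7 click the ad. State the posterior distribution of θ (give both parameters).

Posterior: Beta(8, 32)

Observing 7 successes and 31 failures updates Beta(1, 1) by adding the success and failure counts to the two shape parameters: α = 1+7 = 8, β = 1+31 = 32.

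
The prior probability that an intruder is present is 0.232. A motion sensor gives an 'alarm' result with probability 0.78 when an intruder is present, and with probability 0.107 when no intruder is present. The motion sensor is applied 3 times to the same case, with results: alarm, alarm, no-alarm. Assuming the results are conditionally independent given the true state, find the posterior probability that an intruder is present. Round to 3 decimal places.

Posterior P(H) ≈ 0.798

With H the event that an intruder is present, the joint likelihood of the observed sequence is P(data|H) = 0.78·0.78·0.22 = 0.13385 and P(data|¬H) = 0.107·0.107·0.893 = 0.010224.
Bayes: P(H|data) = 0.232·0.13385 / (0.232·0.13385 + 0.768·0.010224) = 0.031053/0.038905 = 0.7982.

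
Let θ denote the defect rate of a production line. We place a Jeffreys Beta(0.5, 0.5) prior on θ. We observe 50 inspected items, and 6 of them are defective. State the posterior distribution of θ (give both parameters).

Posterior: Beta(6.5, 44.5)

The binomial likelihood is conjugate to the Beta prior: with 6 successes and 44 failures, the posterior is Beta(0.5+6, 0.5+44) = Beta(6.5, 44.5).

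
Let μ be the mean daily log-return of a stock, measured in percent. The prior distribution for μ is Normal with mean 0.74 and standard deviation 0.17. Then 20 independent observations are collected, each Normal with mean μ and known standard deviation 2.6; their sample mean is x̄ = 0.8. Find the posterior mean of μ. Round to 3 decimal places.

Prior precision 1/τ₀² = 1/0.17² = 34.6021; data precision n/σ² = 20/2.6² = 2.95858.
Posterior precision = 34.6021 + 2.95858 = 37.5607.
Posterior mean = (34.6021·0.74 + 2.95858·0.8) / 37.5607 = 0.745.

Posterior mean ≈ 0.745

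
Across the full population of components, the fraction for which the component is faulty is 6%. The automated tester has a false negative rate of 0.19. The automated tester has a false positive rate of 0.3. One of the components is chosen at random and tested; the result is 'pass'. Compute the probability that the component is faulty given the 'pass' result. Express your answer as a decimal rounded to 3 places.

P(H | E) ≈ 0.017

Write H for 'the component is faulty'. Prior odds H:¬H = 0.06/0.94 = 0.063830. For the 'pass' outcome, the likelihood ratio is 0.19/0.7 = 0.27143.
Posterior odds = 0.063830 × 0.27143 = 0.017325, so P(H|E) = 0.017325/(1+0.017325) = 0.017.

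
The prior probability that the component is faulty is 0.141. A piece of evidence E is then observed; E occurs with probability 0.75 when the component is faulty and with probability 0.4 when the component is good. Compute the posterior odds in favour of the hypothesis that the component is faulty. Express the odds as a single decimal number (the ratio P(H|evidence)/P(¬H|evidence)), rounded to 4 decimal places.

Posterior odds ≈ 0.3078

Prior odds = 0.141/(1−0.141) = 0.16414. In log-odds, ln(0.16414) = -1.8070.
Add log likelihood ratio: ln(1.8750) = 0.62861.
Posterior log-odds = -1.1784, so posterior odds = exp(-1.1784) = 0.30777.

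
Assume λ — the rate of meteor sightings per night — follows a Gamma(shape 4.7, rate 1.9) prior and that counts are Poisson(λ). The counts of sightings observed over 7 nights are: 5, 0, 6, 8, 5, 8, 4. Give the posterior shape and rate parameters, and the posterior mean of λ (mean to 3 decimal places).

The Poisson likelihood adds the total count to the shape and the number of exposure periods to the rate. Here ∑xᵢ = 36 and n = 7, so shape 4.7→40.7 and rate 1.9→8.9.
Posterior mean = shape/rate = 40.7/8.9 = 4.573.

Posterior: Gamma(shape=40.7, rate=8.9); mean ≈ 4.573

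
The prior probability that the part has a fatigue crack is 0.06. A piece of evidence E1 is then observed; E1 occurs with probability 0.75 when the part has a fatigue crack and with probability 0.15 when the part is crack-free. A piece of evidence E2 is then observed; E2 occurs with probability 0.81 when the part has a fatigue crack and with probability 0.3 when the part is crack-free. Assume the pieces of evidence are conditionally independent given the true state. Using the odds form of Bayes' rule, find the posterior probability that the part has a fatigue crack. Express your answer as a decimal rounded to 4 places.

Prior odds = 0.06/(1−0.06) = 0.063830.
Likelihood ratio for E1 = 0.75/0.15 = 5.0000.
Likelihood ratio for E2 = 0.81/0.3 = 2.7000.
Posterior odds = prior odds × LR₁ × LR₂ = 0.86170.
Posterior probability = odds/(1+odds) = 0.86170/1.8617 = 0.4629.

Posterior probability ≈ 0.4629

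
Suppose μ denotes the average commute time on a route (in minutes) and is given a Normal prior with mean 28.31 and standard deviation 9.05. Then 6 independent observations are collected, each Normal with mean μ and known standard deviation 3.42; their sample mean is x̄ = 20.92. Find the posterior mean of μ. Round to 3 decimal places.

Posterior mean ≈ 21.092

With known σ, the Normal prior is conjugate. Weight on the data is w = (n/σ²)/(n/σ² + 1/τ₀²) = 0.512978/(0.512978+0.0122096) = 0.97675.
Posterior mean = w·x̄ + (1−w)·μ₀ = 0.97675·20.92 + 0.023248·28.31 = 21.092.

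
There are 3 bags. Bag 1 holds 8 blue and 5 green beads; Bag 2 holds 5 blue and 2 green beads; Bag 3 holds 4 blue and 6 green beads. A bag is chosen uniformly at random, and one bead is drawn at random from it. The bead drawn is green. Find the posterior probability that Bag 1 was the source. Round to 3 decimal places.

Posterior probability ≈ 0.303

P(green|Bag 1) = 0.3846; P(green|Bag 2) = 0.2857; P(green|Bag 3) = 0.6.
Prior × likelihood for each source: 0.333333·0.3846=0.1282, 0.333333·0.2857=0.09524, 0.333333·0.6=0.2000. Summing gives P(green) = 0.42344.
P(Bag 1 | green) = 0.1282 / 0.42344 = 0.303.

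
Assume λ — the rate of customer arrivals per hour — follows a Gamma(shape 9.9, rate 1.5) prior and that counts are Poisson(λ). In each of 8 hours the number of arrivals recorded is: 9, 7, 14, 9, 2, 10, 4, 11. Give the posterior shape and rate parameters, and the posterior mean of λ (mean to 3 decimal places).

Total count ∑xᵢ = 66 over n = 8 hours.
Gamma is conjugate to the Poisson likelihood: posterior is Gamma(shape = 9.9+66 = 75.9, rate = 1.5+8 = 9.5).
Posterior mean = shape/rate = 75.9/9.5 = 7.989.

Posterior: Gamma(shape=75.9, rate=9.5); mean ≈ 7.989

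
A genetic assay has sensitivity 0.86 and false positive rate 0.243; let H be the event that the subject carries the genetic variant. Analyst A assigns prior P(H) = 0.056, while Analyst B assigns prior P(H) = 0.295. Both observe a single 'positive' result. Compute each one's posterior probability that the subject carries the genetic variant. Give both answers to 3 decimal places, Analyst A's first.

Analyst A: 0.174; Analyst B: 0.597

The likelihood ratio for a 'positive' result is 0.86/0.243 = 3.5391.
Analyst A: prior odds 0.056/0.944 = 0.059322; posterior odds 0.20995; posterior probability 0.174.
Analyst B: prior odds 0.295/0.705 = 0.41844; posterior odds 1.4809; posterior probability 0.597.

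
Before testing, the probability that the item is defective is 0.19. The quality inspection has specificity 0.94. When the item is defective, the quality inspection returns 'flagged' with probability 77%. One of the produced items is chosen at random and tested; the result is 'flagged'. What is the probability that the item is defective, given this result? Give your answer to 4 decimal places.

P(H | E) ≈ 0.7506

Let H be the event that the item is defective. P(H) = 0.19, so P(¬H) = 0.81. With E the 'flagged' result, P(E|H) = 0.77 and P(E|¬H) = 0.06.
P(E) = 0.77·0.19 + 0.06·0.81 = 0.14630 + 0.048600 = 0.19490.
By Bayes' theorem, P(H|E) = 0.14630 / 0.19490 = 0.7506.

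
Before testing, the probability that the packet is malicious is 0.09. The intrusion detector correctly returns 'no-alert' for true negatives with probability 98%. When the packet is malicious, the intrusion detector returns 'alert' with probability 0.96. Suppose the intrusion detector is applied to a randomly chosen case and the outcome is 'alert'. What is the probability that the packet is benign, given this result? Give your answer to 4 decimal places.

Let H be the event that the packet is malicious. P(H) = 0.09, so P(¬H) = 0.91. With E the 'alert' result, P(E|H) = 0.96 and P(E|¬H) = 0.02.
P(E) = 0.96·0.09 + 0.02·0.91 = 0.086400 + 0.018200 = 0.10460.
By Bayes' theorem, P(H|E) = 0.086400 / 0.10460 = 0.8260. Hence P(¬H|E) = 1 − 0.8260 = 0.1740.

P(¬H | E) ≈ 0.1740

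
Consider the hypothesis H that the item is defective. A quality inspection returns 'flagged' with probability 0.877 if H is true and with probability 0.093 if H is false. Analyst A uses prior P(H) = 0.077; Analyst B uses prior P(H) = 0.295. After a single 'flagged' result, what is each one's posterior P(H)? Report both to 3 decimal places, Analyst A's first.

P('+'|H) = 0.877, P('+'|¬H) = 0.093.
Analyst A: numerator 0.877·0.077 = 0.067529; evidence = 0.067529+0.093·0.923 = 0.15337; posterior = 0.440.
Analyst B: numerator 0.877·0.295 = 0.25871; evidence = 0.25871+0.093·0.705 = 0.32428; posterior = 0.798.

Analyst A: 0.440; Analyst B: 0.798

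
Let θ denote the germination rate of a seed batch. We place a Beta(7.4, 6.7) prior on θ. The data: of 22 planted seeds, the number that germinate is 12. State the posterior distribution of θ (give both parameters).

Posterior: Beta(19.4, 16.7)

Observing 12 successes and 10 failures updates Beta(7.4, 6.7) by adding the success and failure counts to the two shape parameters: α = 7.4+12 = 19.4, β = 6.7+10 = 16.7.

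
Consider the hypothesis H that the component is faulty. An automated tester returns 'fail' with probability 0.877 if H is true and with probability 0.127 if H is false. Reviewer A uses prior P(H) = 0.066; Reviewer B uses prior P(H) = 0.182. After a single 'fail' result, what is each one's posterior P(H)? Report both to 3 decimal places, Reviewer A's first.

The likelihood ratio for a 'fail' result is 0.877/0.127 = 6.9055.
Reviewer A: prior odds 0.066/0.934 = 0.070664; posterior odds 0.48797; posterior probability 0.328.
Reviewer B: prior odds 0.182/0.818 = 0.22249; posterior odds 1.5364; posterior probability 0.606.

Reviewer A: 0.328; Reviewer B: 0.606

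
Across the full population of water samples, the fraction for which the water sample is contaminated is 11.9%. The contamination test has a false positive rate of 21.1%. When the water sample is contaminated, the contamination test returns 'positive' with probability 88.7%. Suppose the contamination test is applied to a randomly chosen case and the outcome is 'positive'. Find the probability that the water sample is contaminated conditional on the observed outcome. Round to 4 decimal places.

P(H | E) ≈ 0.3622

Let H be the event that the water sample is contaminated. P(H) = 0.119, so P(¬H) = 0.881. With E the 'positive' result, P(E|H) = 0.887 and P(E|¬H) = 0.211.
P(E) = 0.887·0.119 + 0.211·0.881 = 0.10555 + 0.18589 = 0.29144.
By Bayes' theorem, P(H|E) = 0.10555 / 0.29144 = 0.3622.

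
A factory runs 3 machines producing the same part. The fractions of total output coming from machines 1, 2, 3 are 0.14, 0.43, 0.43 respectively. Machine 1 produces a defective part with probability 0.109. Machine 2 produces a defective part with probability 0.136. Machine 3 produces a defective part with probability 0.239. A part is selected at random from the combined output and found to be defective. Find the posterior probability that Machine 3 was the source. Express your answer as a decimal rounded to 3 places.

Tabulate prior·likelihood by source: [1] prior 0.14, lik 0.109, product 0.01526; [2] prior 0.43, lik 0.136, product 0.05848; [3] prior 0.43, lik 0.239, product 0.1028.
Normalizing constant = 0.17651; the posterior for Machine 3 is its product over the sum, 0.1028/0.17651 = 0.582.

Posterior probability ≈ 0.582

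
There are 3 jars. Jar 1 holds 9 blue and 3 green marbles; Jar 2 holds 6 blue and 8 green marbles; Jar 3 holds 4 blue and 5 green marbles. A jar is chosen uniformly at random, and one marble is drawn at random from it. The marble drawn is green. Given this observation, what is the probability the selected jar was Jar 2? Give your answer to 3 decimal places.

Posterior probability ≈ 0.415

Tabulate prior·likelihood by source: [1] prior 0.333333, lik 0.25, product 0.08333; [2] prior 0.333333, lik 0.5714, product 0.1905; [3] prior 0.333333, lik 0.5556, product 0.1852.
Normalizing constant = 0.45899; the posterior for Jar 2 is its product over the sum, 0.1905/0.45899 = 0.415.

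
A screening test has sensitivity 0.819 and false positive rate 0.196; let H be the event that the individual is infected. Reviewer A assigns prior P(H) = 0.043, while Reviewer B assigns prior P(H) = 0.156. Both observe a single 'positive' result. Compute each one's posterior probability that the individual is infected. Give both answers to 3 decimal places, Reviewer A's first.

The likelihood ratio for a 'positive' result is 0.819/0.196 = 4.1786.
Reviewer A: prior odds 0.043/0.957 = 0.044932; posterior odds 0.18775; posterior probability 0.158.
Reviewer B: prior odds 0.156/0.844 = 0.18483; posterior odds 0.77234; posterior probability 0.436.

Reviewer A: 0.158; Reviewer B: 0.436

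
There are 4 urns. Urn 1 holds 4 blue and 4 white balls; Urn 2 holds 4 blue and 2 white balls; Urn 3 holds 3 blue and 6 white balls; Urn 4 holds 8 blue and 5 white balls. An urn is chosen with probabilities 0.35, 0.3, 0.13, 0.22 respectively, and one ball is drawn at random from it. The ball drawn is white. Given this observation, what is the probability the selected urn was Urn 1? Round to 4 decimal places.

Posterior probability ≈ 0.3921

P(white|Urn 1) = 0.5; P(white|Urn 2) = 0.3333; P(white|Urn 3) = 0.6667; P(white|Urn 4) = 0.3846.
Prior × likelihood for each source: 0.35·0.5=0.1750, 0.3·0.3333=0.1000, 0.13·0.6667=0.08667, 0.22·0.3846=0.08462. Summing gives P(white) = 0.44628.
P(Urn 1 | white) = 0.1750 / 0.44628 = 0.3921.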